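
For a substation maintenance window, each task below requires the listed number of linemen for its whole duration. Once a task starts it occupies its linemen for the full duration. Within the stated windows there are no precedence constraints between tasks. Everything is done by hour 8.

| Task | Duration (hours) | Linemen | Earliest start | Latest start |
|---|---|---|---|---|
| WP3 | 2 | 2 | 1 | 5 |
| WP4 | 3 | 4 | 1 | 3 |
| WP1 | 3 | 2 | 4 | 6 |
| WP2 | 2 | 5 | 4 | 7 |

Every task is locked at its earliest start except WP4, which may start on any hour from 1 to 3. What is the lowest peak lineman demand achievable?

WP4@1: h1:6  h2:6  h3:4  h4:7  h5:7  h6:2  h7:0  h8:0 → peak 7
WP4@2: h1:2  h2:6  h3:4  h4:11  h5:7  h6:2  h7:0  h8:0 → peak 11
WP4@3: h1:2  h2:2  h3:4  h4:11  h5:11  h6:2  h7:0  h8:0 → peak 11
Best is WP4@1, peak 7.

7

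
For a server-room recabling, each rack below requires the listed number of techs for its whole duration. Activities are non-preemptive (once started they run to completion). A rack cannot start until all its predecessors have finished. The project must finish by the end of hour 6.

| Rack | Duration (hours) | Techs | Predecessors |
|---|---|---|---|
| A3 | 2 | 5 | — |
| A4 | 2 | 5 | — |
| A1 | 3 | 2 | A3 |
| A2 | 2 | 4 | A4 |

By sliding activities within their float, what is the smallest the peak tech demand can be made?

Early-start (A3@1, A4@1, A1@3, A2@3) gives peak 10: h1:10  h2:10  h3:6  h4:6  h5:2  h6:0.
Shift A4→3, A2→5.
Schedule A3@1, A4@3, A1@3, A2@5: h1:5  h2:5  h3:7  h4:7  h5:6  h6:4 — peak 7.
No arrangement of the 18 feasible schedules does better.

7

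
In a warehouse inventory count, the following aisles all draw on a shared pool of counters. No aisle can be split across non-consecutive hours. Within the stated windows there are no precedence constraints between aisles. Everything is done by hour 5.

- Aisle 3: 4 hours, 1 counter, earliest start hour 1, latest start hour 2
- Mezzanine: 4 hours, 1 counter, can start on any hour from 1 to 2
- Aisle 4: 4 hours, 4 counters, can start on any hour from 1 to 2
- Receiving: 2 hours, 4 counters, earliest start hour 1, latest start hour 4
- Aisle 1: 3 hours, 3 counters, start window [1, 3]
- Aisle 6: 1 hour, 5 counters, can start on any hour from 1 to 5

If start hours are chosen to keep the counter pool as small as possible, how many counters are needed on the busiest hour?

10

Early-start (Aisle 3@1, Mezzanine@1, Aisle 4@1, Receiving@1, Aisle 1@1, Aisle 6@1) gives peak 18: h1:18  h2:13  h3:9  h4:6  h5:0.
Shift Aisle 1→3, Aisle 6→5.
Schedule Aisle 3@1, Mezzanine@1, Aisle 4@1, Receiving@1, Aisle 1@3, Aisle 6@5: h1:10  h2:10  h3:9  h4:9  h5:8 — peak 10.
Total counter-hours = 46 over 5 hours ⇒ peak ≥ ⌈46/5⌉ = 10, so 10 is optimal.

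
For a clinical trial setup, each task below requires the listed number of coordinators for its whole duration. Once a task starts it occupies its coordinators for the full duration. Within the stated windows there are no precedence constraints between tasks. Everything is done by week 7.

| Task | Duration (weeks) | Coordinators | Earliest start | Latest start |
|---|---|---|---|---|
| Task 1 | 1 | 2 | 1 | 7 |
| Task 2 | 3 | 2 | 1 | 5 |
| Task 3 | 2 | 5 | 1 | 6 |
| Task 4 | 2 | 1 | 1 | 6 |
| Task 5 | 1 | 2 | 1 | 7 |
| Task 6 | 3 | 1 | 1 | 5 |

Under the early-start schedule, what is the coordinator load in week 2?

9

At early start, week 2 has: Task 2, Task 3, Task 4, Task 6.
Demand: 2 + 5 + 1 + 1 = 9.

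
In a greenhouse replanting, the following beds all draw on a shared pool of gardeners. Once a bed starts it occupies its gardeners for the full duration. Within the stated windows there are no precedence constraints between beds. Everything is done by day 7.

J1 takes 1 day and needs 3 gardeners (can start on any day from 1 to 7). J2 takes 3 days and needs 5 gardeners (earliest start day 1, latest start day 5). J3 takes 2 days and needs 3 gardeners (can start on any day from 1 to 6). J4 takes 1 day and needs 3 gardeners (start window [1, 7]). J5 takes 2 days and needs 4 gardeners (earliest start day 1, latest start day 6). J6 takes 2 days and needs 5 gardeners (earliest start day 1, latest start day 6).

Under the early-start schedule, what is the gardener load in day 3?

At early start, day 3 has: J2.
Demand: 5 = 5.

5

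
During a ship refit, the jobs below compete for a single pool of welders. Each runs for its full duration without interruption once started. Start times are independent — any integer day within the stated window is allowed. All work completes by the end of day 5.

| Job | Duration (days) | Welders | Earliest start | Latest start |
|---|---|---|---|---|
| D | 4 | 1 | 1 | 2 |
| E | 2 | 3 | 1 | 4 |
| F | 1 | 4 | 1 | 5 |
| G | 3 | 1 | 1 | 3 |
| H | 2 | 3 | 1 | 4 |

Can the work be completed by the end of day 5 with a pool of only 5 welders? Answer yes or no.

yes

Schedule D@1, E@1, F@5, G@1, H@3: d1:5  d2:5  d3:5  d4:4  d5:4 — peak 5 ≤ 5.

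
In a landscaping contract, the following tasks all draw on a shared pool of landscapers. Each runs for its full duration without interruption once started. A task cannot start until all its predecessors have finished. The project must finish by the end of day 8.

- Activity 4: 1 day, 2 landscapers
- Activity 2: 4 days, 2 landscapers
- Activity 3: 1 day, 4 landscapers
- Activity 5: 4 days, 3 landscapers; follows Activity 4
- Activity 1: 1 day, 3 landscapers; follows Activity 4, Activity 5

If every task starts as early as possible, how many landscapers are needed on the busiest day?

Early-start schedule: Activity 4@1, Activity 2@1, Activity 3@1, Activity 5@2, Activity 1@6.
Load per day: day 1: 8, day 2: 5, day 3: 5, day 4: 5, day 5: 3, day 6: 3, day 7: 0, day 8: 0.
Peak is 8.

8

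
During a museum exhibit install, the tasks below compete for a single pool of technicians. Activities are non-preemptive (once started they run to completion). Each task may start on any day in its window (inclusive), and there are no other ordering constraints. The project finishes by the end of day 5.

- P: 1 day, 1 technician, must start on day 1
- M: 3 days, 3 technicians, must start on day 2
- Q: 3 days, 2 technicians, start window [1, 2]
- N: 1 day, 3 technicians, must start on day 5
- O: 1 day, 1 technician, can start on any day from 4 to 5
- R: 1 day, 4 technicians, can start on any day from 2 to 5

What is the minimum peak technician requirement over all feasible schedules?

7

Early-start (P@1, M@2, Q@1, N@5, O@4, R@2) gives peak 9: d1:3  d2:9  d3:5  d4:4  d5:3.
Shift R→5.
Schedule P@1, M@2, Q@1, N@5, O@4, R@5: d1:3  d2:5  d3:5  d4:4  d5:7 — peak 7.
No arrangement of the 16 feasible schedules does better.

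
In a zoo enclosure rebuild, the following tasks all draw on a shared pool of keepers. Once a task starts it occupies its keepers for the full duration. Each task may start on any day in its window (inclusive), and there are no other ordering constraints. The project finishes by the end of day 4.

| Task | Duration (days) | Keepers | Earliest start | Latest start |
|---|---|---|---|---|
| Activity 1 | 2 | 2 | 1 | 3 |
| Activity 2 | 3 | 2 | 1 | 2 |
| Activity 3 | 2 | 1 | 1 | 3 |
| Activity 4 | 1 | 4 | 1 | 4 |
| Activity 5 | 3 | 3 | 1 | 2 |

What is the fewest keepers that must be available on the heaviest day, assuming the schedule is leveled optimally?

7

Early-start (Activity 1@1, Activity 2@1, Activity 3@1, Activity 4@1, Activity 5@1) gives peak 12: d1:12  d2:8  d3:5  d4:0.
Shift Activity 3→3, Activity 4→4.
Schedule Activity 1@1, Activity 2@1, Activity 3@3, Activity 4@4, Activity 5@1: d1:7  d2:7  d3:6  d4:5 — peak 7.
Total keeper-days = 25 over 4 days ⇒ peak ≥ ⌈25/4⌉ = 7, so 7 is optimal.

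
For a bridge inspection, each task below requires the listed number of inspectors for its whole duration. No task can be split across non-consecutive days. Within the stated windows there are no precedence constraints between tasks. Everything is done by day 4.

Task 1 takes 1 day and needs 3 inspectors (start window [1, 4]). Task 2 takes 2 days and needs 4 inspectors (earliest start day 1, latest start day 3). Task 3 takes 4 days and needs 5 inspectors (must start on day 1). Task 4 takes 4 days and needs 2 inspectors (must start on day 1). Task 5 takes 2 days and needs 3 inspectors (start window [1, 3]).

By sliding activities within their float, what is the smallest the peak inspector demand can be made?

13

Early-start (Task 1@1, Task 2@1, Task 3@1, Task 4@1, Task 5@1) gives peak 17: d1:17  d2:14  d3:7  d4:7.
Shift Task 2→3.
Schedule Task 1@1, Task 2@3, Task 3@1, Task 4@1, Task 5@1: d1:13  d2:10  d3:11  d4:11 — peak 13.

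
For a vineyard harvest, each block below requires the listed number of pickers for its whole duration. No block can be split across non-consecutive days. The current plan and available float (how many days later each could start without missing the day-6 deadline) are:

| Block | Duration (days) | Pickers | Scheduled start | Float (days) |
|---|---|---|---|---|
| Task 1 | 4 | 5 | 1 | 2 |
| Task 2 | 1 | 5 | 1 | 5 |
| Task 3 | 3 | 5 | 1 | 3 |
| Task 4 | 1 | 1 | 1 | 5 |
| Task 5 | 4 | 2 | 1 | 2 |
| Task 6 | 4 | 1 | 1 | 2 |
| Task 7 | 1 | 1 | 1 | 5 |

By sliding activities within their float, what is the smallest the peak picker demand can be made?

Early-start (Task 1@1, Task 2@1, Task 3@1, Task 4@1, Task 5@1, Task 6@1, Task 7@1) gives peak 20: d1:20  d2:13  d3:13  d4:8  d5:0  d6:0.
Shift Task 3→2, Task 6→2, Task 7→5.
Schedule Task 1@1, Task 2@1, Task 3@2, Task 4@1, Task 5@1, Task 6@2, Task 7@5: d1:13  d2:13  d3:13  d4:13  d5:2  d6:0 — peak 13.

13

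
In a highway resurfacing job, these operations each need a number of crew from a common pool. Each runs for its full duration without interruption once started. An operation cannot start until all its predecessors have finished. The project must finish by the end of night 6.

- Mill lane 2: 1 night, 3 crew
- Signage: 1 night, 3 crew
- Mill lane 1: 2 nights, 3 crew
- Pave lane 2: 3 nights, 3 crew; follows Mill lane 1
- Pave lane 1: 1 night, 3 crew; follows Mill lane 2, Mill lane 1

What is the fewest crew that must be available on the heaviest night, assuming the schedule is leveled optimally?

6

Early-start (Mill lane 2@1, Signage@1, Mill lane 1@1, Pave lane 2@3, Pave lane 1@3) gives peak 9: n1:9  n2:3  n3:6  n4:3  n5:3  n6:0.
Shift Mill lane 1→2, Pave lane 2→4, Pave lane 1→4.
Schedule Mill lane 2@1, Signage@1, Mill lane 1@2, Pave lane 2@4, Pave lane 1@4: n1:6  n2:3  n3:3  n4:6  n5:3  n6:3 — peak 6.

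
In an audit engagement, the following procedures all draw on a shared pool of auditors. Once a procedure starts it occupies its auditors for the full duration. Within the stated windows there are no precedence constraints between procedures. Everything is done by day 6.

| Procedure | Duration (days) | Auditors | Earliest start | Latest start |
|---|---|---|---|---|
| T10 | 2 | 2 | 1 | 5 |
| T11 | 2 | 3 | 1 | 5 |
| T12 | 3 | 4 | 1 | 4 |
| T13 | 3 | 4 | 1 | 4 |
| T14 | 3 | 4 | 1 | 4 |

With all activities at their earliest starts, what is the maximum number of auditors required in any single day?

17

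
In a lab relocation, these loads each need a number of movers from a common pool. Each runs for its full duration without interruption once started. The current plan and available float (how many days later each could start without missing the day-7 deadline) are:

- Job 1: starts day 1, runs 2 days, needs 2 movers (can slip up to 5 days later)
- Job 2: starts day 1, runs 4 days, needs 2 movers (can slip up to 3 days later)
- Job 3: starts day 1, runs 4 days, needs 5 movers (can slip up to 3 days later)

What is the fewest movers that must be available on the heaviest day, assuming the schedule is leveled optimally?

Early-start (Job 1@1, Job 2@1, Job 3@1) gives peak 9: d1:9  d2:9  d3:7  d4:7  d5:0  d6:0  d7:0.
Shift Job 3→3.
Schedule Job 1@1, Job 2@1, Job 3@3: d1:4  d2:4  d3:7  d4:7  d5:5  d6:5  d7:0 — peak 7.

7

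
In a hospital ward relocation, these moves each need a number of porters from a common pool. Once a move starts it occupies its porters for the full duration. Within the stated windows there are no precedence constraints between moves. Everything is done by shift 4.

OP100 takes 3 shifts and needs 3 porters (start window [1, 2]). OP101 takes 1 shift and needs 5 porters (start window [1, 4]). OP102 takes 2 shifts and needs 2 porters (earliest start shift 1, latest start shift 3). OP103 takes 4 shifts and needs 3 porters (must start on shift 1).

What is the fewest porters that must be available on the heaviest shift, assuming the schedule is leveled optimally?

Early-start (OP100@1, OP101@1, OP102@1, OP103@1) gives peak 13: s1:13  s2:8  s3:6  s4:3.
Shift OP101→4.
Schedule OP100@1, OP101@4, OP102@1, OP103@1: s1:8  s2:8  s3:6  s4:8 — peak 8.
Total porter-shifts = 30 over 4 shifts ⇒ peak ≥ ⌈30/4⌉ = 8, so 8 is optimal.

8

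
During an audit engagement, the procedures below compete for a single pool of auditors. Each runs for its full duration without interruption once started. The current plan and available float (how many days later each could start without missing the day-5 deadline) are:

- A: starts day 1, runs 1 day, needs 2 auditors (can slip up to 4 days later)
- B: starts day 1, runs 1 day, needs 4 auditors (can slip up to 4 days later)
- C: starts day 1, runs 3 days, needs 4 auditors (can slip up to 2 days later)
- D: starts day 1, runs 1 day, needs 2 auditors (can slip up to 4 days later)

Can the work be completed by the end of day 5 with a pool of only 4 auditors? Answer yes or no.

Schedule A@1, B@2, C@3, D@1: d1:4  d2:4  d3:4  d4:4  d5:4 — peak 4 ≤ 4.

yes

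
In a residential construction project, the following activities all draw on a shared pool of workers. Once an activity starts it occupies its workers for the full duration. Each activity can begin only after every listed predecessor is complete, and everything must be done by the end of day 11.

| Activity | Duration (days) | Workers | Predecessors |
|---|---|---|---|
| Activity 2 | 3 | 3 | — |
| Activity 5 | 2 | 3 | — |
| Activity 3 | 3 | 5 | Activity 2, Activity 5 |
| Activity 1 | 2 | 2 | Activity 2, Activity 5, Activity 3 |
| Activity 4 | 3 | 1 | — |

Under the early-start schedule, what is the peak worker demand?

7

Early-start schedule: Activity 2@1, Activity 5@1, Activity 3@4, Activity 1@7, Activity 4@1.
Load per day: day 1: 7, day 2: 7, day 3: 4, day 4: 5, day 5: 5, day 6: 5, day 7: 2, day 8: 2, day 9: 0, day 10: 0, day 11: 0.
Peak is 7.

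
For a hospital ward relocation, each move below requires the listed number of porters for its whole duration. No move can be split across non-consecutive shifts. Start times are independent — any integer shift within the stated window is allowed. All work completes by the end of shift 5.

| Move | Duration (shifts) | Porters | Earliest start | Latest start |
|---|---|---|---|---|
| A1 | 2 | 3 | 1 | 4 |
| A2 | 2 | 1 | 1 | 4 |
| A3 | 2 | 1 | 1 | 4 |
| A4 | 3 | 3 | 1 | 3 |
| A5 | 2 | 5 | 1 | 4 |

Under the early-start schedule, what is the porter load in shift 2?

At early start, shift 2 has: A1, A2, A3, A4, A5.
Demand: 3 + 1 + 1 + 3 + 5 = 13.

13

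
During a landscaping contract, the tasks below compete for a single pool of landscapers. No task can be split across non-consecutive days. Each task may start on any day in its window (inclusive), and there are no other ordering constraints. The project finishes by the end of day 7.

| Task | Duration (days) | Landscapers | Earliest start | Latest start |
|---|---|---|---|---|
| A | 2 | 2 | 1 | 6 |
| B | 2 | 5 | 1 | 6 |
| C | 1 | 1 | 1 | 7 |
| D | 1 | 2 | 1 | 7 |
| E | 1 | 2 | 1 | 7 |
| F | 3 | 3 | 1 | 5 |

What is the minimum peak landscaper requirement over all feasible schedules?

Early-start (A@1, B@1, C@1, D@1, E@1, F@1) gives peak 15: d1:15  d2:10  d3:3  d4:0  d5:0  d6:0  d7:0.
Shift B→3, E→2, F→5.
Schedule A@1, B@3, C@1, D@1, E@2, F@5: d1:5  d2:4  d3:5  d4:5  d5:3  d6:3  d7:3 — peak 5.

5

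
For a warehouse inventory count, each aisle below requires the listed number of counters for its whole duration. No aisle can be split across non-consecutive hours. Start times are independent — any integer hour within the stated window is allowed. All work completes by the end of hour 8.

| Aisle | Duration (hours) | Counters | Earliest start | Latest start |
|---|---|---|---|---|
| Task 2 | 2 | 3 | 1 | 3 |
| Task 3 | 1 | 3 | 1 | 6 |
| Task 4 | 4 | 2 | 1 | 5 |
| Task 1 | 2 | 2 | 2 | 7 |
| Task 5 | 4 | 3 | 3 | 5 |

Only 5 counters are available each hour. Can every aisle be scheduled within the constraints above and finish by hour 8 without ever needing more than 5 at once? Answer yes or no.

yes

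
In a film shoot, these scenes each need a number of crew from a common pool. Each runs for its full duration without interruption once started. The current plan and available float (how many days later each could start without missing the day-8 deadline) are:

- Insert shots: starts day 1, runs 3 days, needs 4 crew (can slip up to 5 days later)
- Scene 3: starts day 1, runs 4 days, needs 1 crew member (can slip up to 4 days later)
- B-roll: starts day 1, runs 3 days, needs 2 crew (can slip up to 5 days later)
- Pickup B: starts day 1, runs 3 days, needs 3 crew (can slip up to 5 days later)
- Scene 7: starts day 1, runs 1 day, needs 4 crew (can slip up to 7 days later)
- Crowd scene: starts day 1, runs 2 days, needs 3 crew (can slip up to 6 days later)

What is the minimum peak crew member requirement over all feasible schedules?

6

Early-start (Insert shots@1, Scene 3@1, B-roll@1, Pickup B@1, Scene 7@1, Crowd scene@1) gives peak 17: d1:17  d2:13  d3:10  d4:1  d5:0  d6:0  d7:0  d8:0.
Shift B-roll→4, Pickup B→6, Scene 7→5, Crowd scene→7.
Schedule Insert shots@1, Scene 3@1, B-roll@4, Pickup B@6, Scene 7@5, Crowd scene@7: d1:5  d2:5  d3:5  d4:3  d5:6  d6:5  d7:6  d8:6 — peak 6.
Total crew member-days = 41 over 8 days ⇒ peak ≥ ⌈41/8⌉ = 6, so 6 is optimal.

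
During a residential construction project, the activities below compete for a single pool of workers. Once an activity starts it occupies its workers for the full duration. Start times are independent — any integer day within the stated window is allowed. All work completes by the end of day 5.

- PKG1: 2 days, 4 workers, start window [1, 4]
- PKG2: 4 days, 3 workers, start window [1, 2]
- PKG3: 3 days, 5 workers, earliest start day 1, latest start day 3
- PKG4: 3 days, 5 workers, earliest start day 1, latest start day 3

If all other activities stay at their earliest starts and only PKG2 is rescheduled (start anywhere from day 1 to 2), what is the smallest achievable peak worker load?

PKG2@1: d1:17  d2:17  d3:13  d4:3  d5:0 → peak 17
PKG2@2: d1:14  d2:17  d3:13  d4:3  d5:3 → peak 17
Best is PKG2@1, peak 17.

17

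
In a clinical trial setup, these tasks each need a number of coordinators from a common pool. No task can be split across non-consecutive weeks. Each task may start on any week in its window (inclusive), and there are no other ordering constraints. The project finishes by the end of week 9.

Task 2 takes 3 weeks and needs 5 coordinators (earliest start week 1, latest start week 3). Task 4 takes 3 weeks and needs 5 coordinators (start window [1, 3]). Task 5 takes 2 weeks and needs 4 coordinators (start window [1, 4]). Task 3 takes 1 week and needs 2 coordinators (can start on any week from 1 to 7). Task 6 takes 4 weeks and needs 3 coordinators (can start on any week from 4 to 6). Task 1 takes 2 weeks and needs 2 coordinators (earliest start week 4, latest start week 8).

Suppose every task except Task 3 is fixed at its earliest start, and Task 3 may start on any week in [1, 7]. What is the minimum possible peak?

14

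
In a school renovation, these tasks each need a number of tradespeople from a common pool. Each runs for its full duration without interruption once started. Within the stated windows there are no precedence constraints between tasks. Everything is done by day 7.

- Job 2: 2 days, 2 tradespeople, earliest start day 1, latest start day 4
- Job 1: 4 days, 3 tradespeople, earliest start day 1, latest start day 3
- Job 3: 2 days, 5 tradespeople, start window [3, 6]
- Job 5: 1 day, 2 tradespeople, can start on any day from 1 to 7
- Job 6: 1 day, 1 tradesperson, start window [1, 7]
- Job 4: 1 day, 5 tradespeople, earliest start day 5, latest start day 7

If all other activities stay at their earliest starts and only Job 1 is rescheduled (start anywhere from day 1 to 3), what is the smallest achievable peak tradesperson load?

Job 1@1: d1:8  d2:5  d3:8  d4:8  d5:5  d6:0  d7:0 → peak 8
Job 1@2: d1:5  d2:5  d3:8  d4:8  d5:8  d6:0  d7:0 → peak 8
Job 1@3: d1:5  d2:2  d3:8  d4:8  d5:8  d6:3  d7:0 → peak 8
Best is Job 1@1, peak 8.

8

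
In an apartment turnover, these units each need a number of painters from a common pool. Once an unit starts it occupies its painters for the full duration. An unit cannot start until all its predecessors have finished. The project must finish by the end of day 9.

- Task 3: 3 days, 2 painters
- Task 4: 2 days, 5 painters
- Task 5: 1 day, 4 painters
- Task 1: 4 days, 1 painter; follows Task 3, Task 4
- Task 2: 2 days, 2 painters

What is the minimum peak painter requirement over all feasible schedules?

5

Early-start (Task 3@1, Task 4@1, Task 5@1, Task 1@4, Task 2@1) gives peak 13: d1:13  d2:9  d3:2  d4:1  d5:1  d6:1  d7:1  d8:0  d9:0.
Shift Task 4→4, Task 5→6, Task 1→6.
Schedule Task 3@1, Task 4@4, Task 5@6, Task 1@6, Task 2@1: d1:4  d2:4  d3:2  d4:5  d5:5  d6:5  d7:1  d8:1  d9:1 — peak 5.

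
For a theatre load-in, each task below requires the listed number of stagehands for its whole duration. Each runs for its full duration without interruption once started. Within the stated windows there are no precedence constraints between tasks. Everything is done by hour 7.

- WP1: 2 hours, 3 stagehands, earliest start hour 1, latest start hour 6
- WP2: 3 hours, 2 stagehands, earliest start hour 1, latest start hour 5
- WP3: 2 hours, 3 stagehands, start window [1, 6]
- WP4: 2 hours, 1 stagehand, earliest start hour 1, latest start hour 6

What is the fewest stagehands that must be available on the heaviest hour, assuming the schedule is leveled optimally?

Early-start (WP1@1, WP2@1, WP3@1, WP4@1) gives peak 9: h1:9  h2:9  h3:2  h4:0  h5:0  h6:0  h7:0.
Shift WP2→3, WP3→6, WP4→3.
Schedule WP1@1, WP2@3, WP3@6, WP4@3: h1:3  h2:3  h3:3  h4:3  h5:2  h6:3  h7:3 — peak 3.
Total stagehand-hours = 20 over 7 hours ⇒ peak ≥ ⌈20/7⌉ = 3, so 3 is optimal.

3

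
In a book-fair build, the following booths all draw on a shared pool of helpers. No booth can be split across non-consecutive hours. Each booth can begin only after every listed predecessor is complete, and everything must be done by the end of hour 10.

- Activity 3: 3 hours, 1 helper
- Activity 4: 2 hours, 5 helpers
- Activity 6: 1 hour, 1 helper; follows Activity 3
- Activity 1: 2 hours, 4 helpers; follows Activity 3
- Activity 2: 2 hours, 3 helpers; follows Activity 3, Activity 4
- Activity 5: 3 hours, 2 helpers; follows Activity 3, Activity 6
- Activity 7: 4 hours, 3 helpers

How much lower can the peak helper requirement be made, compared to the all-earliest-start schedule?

5

Early-start peak: h1:9  h2:9  h3:4  h4:11  h5:9  h6:2  h7:2  h8:0  h9:0  h10:0 ⇒ 11.
Leveled (Activity 3@1, Activity 4@1, Activity 6@4, Activity 1@4, Activity 2@6, Activity 5@8, Activity 7@6): h1:6  h2:6  h3:1  h4:5  h5:4  h6:6  h7:6  h8:5  h9:5  h10:2 ⇒ 6.
Reduction 11 − 6 = 5.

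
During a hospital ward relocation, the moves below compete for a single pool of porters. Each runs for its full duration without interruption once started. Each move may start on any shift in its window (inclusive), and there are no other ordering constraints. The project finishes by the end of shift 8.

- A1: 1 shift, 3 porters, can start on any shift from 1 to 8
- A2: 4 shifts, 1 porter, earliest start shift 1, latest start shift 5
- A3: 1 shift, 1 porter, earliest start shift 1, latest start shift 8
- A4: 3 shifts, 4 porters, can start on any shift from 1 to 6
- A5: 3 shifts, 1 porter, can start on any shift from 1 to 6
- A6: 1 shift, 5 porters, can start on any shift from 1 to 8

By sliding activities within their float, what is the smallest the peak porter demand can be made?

Early-start (A1@1, A2@1, A3@1, A4@1, A5@1, A6@1) gives peak 15: s1:15  s2:6  s3:6  s4:1  s5:0  s6:0  s7:0  s8:0.
Shift A4→2, A5→5, A6→8.
Schedule A1@1, A2@1, A3@1, A4@2, A5@5, A6@8: s1:5  s2:5  s3:5  s4:5  s5:1  s6:1  s7:1  s8:5 — peak 5.

5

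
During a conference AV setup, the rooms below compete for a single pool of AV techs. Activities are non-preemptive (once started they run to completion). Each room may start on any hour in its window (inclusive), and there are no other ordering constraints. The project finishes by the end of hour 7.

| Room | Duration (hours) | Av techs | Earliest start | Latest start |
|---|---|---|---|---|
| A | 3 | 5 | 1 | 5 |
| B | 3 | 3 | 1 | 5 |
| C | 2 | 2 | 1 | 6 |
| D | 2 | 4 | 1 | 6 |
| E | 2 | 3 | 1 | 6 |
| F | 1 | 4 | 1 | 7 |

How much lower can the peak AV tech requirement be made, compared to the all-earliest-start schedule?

Early-start peak: h1:21  h2:17  h3:8  h4:0  h5:0  h6:0  h7:0 ⇒ 21.
Leveled (A@1, B@4, C@1, D@4, E@6, F@7): h1:7  h2:7  h3:5  h4:7  h5:7  h6:6  h7:7 ⇒ 7.
Reduction 21 − 7 = 14.

14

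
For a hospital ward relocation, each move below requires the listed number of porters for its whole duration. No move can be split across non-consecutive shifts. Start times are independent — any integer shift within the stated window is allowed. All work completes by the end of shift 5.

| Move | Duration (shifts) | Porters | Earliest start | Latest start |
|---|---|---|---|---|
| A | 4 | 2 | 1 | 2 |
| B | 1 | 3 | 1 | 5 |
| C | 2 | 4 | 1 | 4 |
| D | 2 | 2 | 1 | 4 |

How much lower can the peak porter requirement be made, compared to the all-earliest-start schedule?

5

Early-start peak: s1:11  s2:8  s3:2  s4:2  s5:0 ⇒ 11.
Leveled (A@1, B@1, C@2, D@4): s1:5  s2:6  s3:6  s4:4  s5:2 ⇒ 6.
Reduction 11 − 6 = 5.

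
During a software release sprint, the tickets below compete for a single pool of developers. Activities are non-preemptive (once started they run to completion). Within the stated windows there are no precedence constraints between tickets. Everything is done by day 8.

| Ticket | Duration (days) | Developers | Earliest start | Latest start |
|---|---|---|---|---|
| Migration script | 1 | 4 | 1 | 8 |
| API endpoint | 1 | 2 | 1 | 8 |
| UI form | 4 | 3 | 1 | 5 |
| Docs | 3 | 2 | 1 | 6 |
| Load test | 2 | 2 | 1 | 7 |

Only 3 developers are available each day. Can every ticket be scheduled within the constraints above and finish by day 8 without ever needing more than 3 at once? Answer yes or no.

no

Total developer-days = 28; over 8 days the average is 28/8 > 3, so some day must exceed 3.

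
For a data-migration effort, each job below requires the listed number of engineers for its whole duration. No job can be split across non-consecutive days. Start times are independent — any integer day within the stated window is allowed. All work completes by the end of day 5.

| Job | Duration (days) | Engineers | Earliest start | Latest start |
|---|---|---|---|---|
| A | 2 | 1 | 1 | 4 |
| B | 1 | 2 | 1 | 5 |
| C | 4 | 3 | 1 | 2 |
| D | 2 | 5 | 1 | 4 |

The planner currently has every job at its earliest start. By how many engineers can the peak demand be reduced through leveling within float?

Early-start peak: d1:11  d2:9  d3:3  d4:3  d5:0 ⇒ 11.
Leveled (A@1, B@1, C@1, D@3): d1:6  d2:4  d3:8  d4:8  d5:0 ⇒ 8.
Reduction 11 − 8 = 3.

3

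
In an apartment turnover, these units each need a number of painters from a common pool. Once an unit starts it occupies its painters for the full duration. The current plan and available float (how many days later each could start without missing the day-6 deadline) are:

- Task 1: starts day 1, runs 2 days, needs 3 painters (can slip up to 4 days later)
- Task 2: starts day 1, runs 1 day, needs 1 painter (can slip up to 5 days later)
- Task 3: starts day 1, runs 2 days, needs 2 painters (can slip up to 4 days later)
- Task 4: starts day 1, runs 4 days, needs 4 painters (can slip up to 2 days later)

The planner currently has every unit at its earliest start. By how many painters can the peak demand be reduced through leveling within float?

5

Early-start peak: d1:10  d2:9  d3:4  d4:4  d5:0  d6:0 ⇒ 10.
Leveled (Task 1@1, Task 2@3, Task 3@1, Task 4@3): d1:5  d2:5  d3:5  d4:4  d5:4  d6:4 ⇒ 5.
Reduction 10 − 5 = 5.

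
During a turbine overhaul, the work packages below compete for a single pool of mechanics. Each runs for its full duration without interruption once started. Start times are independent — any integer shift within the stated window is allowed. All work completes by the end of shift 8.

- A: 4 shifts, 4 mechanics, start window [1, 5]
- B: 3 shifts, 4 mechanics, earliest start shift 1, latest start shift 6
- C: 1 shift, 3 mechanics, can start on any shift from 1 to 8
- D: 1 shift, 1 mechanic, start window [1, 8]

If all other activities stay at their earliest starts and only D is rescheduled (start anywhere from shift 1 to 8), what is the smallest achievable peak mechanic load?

11

D@1: s1:12  s2:8  s3:8  s4:4  s5:0  s6:0  s7:0  s8:0 → peak 12
D@2: s1:11  s2:9  s3:8  s4:4  s5:0  s6:0  s7:0  s8:0 → peak 11
D@3: s1:11  s2:8  s3:9  s4:4  s5:0  s6:0  s7:0  s8:0 → peak 11
D@4: s1:11  s2:8  s3:8  s4:5  s5:0  s6:0  s7:0  s8:0 → peak 11
D@5: s1:11  s2:8  s3:8  s4:4  s5:1  s6:0  s7:0  s8:0 → peak 11
D@6: s1:11  s2:8  s3:8  s4:4  s5:0  s6:1  s7:0  s8:0 → peak 11
D@7: s1:11  s2:8  s3:8  s4:4  s5:0  s6:0  s7:1  s8:0 → peak 11
D@8: s1:11  s2:8  s3:8  s4:4  s5:0  s6:0  s7:0  s8:1 → peak 11
Best is D@2, peak 11.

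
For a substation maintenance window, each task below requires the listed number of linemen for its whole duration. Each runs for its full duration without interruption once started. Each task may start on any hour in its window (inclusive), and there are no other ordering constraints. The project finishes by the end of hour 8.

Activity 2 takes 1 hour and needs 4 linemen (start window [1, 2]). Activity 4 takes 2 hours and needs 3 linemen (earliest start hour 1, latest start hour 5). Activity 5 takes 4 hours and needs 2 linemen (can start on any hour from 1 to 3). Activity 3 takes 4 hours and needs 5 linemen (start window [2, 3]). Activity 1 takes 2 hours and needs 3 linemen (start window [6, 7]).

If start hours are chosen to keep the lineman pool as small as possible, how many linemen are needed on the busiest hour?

7

Early-start (Activity 2@1, Activity 4@1, Activity 5@1, Activity 3@2, Activity 1@6) gives peak 10: h1:9  h2:10  h3:7  h4:7  h5:5  h6:3  h7:3  h8:0.
Shift Activity 5→2, Activity 3→3, Activity 1→7.
Schedule Activity 2@1, Activity 4@1, Activity 5@2, Activity 3@3, Activity 1@7: h1:7  h2:5  h3:7  h4:7  h5:7  h6:5  h7:3  h8:3 — peak 7.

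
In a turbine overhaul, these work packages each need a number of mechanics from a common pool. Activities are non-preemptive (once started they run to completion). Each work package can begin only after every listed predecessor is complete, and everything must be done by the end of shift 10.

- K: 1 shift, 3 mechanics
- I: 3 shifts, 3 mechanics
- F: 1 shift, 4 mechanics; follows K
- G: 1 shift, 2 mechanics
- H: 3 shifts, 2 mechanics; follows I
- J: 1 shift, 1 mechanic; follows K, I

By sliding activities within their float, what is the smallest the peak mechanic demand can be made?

Early-start (K@1, I@1, F@2, G@1, H@4, J@4) gives peak 8: s1:8  s2:7  s3:3  s4:3  s5:2  s6:2  s7:0  s8:0  s9:0  s10:0.
Shift I→2, F→5, G→6, H→6, J→7.
Schedule K@1, I@2, F@5, G@6, H@6, J@7: s1:3  s2:3  s3:3  s4:3  s5:4  s6:4  s7:3  s8:2  s9:0  s10:0 — peak 4.

4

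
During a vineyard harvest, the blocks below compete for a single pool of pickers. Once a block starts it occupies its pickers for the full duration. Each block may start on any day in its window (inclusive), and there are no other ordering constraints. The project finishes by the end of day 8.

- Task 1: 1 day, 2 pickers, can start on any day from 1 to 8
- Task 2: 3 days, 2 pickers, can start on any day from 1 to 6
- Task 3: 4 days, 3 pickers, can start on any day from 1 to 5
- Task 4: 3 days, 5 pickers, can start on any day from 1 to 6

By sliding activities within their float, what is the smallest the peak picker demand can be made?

Early-start (Task 1@1, Task 2@1, Task 3@1, Task 4@1) gives peak 12: d1:12  d2:10  d3:10  d4:3  d5:0  d6:0  d7:0  d8:0.
Shift Task 3→2, Task 4→6.
Schedule Task 1@1, Task 2@1, Task 3@2, Task 4@6: d1:4  d2:5  d3:5  d4:3  d5:3  d6:5  d7:5  d8:5 — peak 5.
Total picker-days = 35 over 8 days ⇒ peak ≥ ⌈35/8⌉ = 5, so 5 is optimal.

5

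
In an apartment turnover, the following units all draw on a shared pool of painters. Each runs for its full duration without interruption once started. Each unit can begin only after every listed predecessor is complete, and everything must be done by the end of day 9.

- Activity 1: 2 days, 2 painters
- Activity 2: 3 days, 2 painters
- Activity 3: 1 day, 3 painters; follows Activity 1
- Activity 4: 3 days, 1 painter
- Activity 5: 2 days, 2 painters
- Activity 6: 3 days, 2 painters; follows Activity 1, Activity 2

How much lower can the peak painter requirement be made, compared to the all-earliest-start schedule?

3

Early-start peak: d1:7  d2:7  d3:6  d4:2  d5:2  d6:2  d7:0  d8:0  d9:0 ⇒ 7.
Leveled (Activity 1@1, Activity 2@1, Activity 3@4, Activity 4@3, Activity 5@5, Activity 6@6): d1:4  d2:4  d3:3  d4:4  d5:3  d6:4  d7:2  d8:2  d9:0 ⇒ 4.
Reduction 7 − 4 = 3.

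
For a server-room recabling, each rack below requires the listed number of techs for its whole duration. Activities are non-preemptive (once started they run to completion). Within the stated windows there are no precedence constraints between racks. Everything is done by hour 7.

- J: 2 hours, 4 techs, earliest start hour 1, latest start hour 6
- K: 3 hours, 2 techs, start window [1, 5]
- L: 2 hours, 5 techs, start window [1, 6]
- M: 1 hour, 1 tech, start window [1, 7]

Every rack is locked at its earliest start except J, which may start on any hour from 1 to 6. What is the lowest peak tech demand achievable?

8

J@1: h1:12  h2:11  h3:2  h4:0  h5:0  h6:0  h7:0 → peak 12
J@2: h1:8  h2:11  h3:6  h4:0  h5:0  h6:0  h7:0 → peak 11
J@3: h1:8  h2:7  h3:6  h4:4  h5:0  h6:0  h7:0 → peak 8
J@4: h1:8  h2:7  h3:2  h4:4  h5:4  h6:0  h7:0 → peak 8
J@5: h1:8  h2:7  h3:2  h4:0  h5:4  h6:4  h7:0 → peak 8
J@6: h1:8  h2:7  h3:2  h4:0  h5:0  h6:4  h7:4 → peak 8
Best is J@3, peak 8.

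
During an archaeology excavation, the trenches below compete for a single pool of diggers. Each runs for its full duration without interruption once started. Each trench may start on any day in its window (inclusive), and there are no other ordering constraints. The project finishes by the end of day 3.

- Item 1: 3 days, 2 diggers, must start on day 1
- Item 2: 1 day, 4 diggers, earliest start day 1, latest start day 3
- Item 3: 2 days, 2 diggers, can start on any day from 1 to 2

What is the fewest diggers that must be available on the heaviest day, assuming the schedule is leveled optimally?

6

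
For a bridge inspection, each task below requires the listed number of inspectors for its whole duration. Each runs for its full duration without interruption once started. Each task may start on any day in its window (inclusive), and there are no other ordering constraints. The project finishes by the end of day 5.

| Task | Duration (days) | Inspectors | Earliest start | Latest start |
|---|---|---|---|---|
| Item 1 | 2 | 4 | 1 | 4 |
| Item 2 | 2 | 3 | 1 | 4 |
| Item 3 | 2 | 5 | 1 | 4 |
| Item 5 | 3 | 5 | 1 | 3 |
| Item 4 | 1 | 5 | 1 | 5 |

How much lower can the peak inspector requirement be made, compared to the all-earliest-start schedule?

Early-start peak: d1:22  d2:17  d3:5  d4:0  d5:0 ⇒ 22.
Leveled (Item 1@1, Item 2@1, Item 3@3, Item 5@3, Item 4@5): d1:7  d2:7  d3:10  d4:10  d5:10 ⇒ 10.
Reduction 22 − 10 = 12.

12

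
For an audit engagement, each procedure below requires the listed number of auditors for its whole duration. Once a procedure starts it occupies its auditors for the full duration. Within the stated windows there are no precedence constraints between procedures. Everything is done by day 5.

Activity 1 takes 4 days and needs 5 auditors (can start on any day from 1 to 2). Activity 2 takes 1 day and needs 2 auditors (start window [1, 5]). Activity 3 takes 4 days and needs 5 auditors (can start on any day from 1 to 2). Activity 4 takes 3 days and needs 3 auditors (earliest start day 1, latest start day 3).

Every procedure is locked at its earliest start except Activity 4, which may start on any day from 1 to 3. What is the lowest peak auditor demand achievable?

13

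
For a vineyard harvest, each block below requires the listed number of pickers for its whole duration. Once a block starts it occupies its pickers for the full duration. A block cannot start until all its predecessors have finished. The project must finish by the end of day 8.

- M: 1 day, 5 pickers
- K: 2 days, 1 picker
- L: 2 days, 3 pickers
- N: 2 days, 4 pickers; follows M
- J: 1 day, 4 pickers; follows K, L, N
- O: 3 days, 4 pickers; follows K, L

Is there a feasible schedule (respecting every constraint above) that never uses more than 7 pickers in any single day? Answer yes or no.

yes

Schedule M@1, K@1, L@2, N@3, J@5, O@6: d1:6  d2:4  d3:7  d4:4  d5:4  d6:4  d7:4  d8:4 — peak 7 ≤ 7.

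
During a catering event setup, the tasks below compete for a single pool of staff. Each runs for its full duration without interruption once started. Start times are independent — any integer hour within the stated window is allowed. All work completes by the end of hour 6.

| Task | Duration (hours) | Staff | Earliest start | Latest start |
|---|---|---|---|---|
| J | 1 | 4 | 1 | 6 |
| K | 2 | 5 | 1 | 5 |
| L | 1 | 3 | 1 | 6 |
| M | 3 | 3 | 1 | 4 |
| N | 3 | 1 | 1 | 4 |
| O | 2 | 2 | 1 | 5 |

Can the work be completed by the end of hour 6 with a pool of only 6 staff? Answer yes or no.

yes

Schedule J@1, K@2, L@4, M@4, N@1, O@5: h1:5  h2:6  h3:6  h4:6  h5:5  h6:5 — peak 6 ≤ 6.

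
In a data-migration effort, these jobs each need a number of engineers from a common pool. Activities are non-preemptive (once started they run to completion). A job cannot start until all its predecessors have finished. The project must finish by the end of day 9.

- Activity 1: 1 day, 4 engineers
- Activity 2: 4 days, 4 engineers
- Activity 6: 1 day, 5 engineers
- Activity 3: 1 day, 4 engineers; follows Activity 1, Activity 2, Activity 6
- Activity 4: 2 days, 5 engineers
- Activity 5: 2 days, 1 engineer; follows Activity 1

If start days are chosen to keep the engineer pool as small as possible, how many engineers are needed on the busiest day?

5

Early-start (Activity 1@1, Activity 2@1, Activity 6@1, Activity 3@5, Activity 4@1, Activity 5@2) gives peak 18: d1:18  d2:10  d3:5  d4:4  d5:4  d6:0  d7:0  d8:0  d9:0.
Shift Activity 2→2, Activity 6→6, Activity 3→7, Activity 4→8.
Schedule Activity 1@1, Activity 2@2, Activity 6@6, Activity 3@7, Activity 4@8, Activity 5@2: d1:4  d2:5  d3:5  d4:4  d5:4  d6:5  d7:4  d8:5  d9:5 — peak 5.
Total engineer-days = 41 over 9 days ⇒ peak ≥ ⌈41/9⌉ = 5, so 5 is optimal.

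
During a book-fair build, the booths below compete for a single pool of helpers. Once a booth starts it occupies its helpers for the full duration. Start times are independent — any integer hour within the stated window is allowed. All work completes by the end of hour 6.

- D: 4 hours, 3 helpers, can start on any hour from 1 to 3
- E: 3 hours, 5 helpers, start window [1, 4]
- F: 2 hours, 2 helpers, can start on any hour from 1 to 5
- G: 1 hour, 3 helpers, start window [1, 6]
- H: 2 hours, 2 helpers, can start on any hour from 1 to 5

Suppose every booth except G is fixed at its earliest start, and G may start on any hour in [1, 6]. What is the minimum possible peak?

G@1: h1:15  h2:12  h3:8  h4:3  h5:0  h6:0 → peak 15
G@2: h1:12  h2:15  h3:8  h4:3  h5:0  h6:0 → peak 15
G@3: h1:12  h2:12  h3:11  h4:3  h5:0  h6:0 → peak 12
G@4: h1:12  h2:12  h3:8  h4:6  h5:0  h6:0 → peak 12
G@5: h1:12  h2:12  h3:8  h4:3  h5:3  h6:0 → peak 12
G@6: h1:12  h2:12  h3:8  h4:3  h5:0  h6:3 → peak 12
Best is G@3, peak 12.

12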